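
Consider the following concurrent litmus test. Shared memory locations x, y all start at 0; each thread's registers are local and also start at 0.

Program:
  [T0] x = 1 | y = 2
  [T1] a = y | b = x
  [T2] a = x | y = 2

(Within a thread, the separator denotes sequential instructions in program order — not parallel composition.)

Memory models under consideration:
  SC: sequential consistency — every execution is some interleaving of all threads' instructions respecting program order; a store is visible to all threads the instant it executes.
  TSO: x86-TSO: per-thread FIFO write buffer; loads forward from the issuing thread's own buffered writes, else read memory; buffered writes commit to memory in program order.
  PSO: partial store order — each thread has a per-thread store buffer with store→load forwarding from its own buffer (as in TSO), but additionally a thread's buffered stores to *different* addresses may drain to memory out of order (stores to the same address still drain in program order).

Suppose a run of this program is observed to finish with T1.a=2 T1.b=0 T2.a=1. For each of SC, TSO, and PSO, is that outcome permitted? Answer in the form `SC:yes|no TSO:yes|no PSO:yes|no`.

SC:no TSO:no PSO:yes

outcome vector order: (T1.a,T1.b,T2.a)
under SC → 0/0/0 0/0/1 0/1/0 0/1/1 2/0/0 2/1/0 2/1/1
under TSO → 0/0/0 0/0/1 0/1/0 0/1/1 2/0/0 2/1/0 2/1/1
under PSO → 0/0/0 0/0/1 0/1/0 0/1/1 2/0/0 2/0/1 2/1/0 2/1/1
target 2/0/1 ∈ {PSO}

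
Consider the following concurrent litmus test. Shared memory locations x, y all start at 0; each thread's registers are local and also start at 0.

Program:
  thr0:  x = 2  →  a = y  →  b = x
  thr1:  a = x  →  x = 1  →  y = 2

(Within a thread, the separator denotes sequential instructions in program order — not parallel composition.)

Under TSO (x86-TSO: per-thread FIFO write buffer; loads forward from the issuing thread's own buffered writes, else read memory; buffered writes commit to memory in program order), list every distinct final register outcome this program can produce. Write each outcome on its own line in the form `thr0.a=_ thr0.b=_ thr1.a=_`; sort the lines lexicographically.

thr0.a=0 thr0.b=1 thr1.a=0
thr0.a=0 thr0.b=1 thr1.a=2
thr0.a=0 thr0.b=2 thr1.a=0
thr0.a=0 thr0.b=2 thr1.a=2
thr0.a=2 thr0.b=1 thr1.a=0
thr0.a=2 thr0.b=1 thr1.a=2
thr0.a=2 thr0.b=2 thr1.a=0

outcome vector order: (thr0.a,thr0.b,thr1.a)
|TSO outcomes| = 7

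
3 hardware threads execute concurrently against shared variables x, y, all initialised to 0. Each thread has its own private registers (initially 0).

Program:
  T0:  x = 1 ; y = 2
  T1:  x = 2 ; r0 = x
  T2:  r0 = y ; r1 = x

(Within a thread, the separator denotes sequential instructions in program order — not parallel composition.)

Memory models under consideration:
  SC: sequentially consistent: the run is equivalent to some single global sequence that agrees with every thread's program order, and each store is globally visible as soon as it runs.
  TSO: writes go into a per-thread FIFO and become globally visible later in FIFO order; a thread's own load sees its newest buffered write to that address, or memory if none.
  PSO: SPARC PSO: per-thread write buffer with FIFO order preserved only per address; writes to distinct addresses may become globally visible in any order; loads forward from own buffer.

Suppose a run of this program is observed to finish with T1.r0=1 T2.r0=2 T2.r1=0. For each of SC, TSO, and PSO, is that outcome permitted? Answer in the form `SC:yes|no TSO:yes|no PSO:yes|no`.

SC:no TSO:no PSO:yes

outcome vector order: (T1.r0,T2.r0,T2.r1)
SC: 9 outcomes — {100 101 102 121 200 201 202 221 222}
TSO: 9 outcomes — {100 101 102 121 200 201 202 221 222}
PSO: 12 outcomes — {100 101 102 120 121 122 200 201 202 220 221 222}
target 120 ∈ {PSO}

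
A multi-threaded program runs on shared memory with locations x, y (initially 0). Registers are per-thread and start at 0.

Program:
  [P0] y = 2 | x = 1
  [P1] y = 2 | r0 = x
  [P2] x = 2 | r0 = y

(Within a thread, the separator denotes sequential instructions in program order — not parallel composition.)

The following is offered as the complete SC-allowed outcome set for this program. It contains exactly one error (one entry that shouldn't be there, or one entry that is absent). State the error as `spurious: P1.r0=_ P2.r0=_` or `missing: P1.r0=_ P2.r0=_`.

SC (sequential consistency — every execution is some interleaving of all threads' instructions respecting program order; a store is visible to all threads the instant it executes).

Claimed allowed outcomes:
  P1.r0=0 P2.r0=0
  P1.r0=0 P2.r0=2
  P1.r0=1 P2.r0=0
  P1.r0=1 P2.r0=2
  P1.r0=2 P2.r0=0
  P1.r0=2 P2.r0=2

spurious: P1.r0=0 P2.r0=0

outcome vector order: (P1.r0,P2.r0)
[SC] allowed = {<0 2>; <1 0>; <1 2>; <2 0>; <2 2>}
claimed∖SC = {<0 0>}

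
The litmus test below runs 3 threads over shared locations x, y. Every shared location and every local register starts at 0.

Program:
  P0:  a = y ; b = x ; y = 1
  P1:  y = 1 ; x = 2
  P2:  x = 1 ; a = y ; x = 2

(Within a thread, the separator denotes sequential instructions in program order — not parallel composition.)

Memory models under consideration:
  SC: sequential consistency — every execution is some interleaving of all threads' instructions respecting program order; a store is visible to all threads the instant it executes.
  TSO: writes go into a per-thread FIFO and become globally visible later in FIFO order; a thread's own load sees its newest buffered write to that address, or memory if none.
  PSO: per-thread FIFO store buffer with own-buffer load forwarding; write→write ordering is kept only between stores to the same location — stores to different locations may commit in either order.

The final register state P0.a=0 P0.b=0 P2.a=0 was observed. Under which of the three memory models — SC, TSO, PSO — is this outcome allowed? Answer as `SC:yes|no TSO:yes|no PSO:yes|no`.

outcome vector order: (P0.a,P0.b,P2.a)
SC (11): 000 001 010 011 020 021 101 110 111 120 121
TSO (12): 000 001 010 011 020 021 100 101 110 111 120 121
PSO (12): 000 001 010 011 020 021 100 101 110 111 120 121
target 000 ∈ {SC,TSO,PSO}

SC:yes TSO:yes PSO:yes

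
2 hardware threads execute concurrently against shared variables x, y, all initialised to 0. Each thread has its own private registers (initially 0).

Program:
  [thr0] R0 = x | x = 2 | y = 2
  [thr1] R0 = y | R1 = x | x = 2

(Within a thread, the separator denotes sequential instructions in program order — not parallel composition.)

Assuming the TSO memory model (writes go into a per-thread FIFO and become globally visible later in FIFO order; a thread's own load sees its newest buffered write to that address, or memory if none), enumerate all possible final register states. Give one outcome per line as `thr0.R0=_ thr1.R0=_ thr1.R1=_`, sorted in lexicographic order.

thr0.R0=0 thr1.R0=0 thr1.R1=0
thr0.R0=0 thr1.R0=0 thr1.R1=2
thr0.R0=0 thr1.R0=2 thr1.R1=2
thr0.R0=2 thr1.R0=0 thr1.R1=0

outcome vector order: (thr0.R0,thr1.R0,thr1.R1)
|TSO outcomes| = 4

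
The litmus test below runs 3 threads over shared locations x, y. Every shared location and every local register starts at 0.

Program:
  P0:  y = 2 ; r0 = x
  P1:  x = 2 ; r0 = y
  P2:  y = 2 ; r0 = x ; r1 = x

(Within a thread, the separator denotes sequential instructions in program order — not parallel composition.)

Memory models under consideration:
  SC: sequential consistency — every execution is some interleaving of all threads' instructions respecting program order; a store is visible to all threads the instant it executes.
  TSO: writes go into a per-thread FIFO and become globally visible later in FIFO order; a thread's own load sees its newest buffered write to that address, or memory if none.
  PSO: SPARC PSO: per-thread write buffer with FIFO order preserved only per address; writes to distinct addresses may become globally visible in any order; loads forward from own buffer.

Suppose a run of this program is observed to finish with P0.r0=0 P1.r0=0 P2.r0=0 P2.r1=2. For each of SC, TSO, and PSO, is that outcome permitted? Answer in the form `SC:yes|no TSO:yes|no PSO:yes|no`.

outcome vector order: (P0.r0,P1.r0,P2.r0,P2.r1)
[SC] allowed = {0/2/0/0 0/2/0/2 0/2/2/2 2/0/2/2 2/2/0/0 2/2/0/2 2/2/2/2}
[TSO] allowed = {0/0/0/0 0/0/0/2 0/0/2/2 0/2/0/0 0/2/0/2 0/2/2/2 2/0/0/0 2/0/0/2 2/0/2/2 2/2/0/0 2/2/0/2 2/2/2/2}
[PSO] allowed = {0/0/0/0 0/0/0/2 0/0/2/2 0/2/0/0 0/2/0/2 0/2/2/2 2/0/0/0 2/0/0/2 2/0/2/2 2/2/0/0 2/2/0/2 2/2/2/2}
target 0/0/0/2 ∈ {TSO,PSO}

SC:no TSO:yes PSO:yes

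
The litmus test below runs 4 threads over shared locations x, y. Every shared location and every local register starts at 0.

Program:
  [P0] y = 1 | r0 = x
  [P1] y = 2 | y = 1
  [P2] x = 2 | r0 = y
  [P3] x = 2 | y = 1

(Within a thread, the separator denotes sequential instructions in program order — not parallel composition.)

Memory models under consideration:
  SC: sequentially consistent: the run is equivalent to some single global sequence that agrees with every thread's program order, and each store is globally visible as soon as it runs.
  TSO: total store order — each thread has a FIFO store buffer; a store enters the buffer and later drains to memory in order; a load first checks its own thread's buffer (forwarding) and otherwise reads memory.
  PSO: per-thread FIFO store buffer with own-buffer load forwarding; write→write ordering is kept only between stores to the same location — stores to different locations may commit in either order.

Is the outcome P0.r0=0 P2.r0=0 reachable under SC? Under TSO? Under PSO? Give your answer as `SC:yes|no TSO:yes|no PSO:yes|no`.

outcome vector order: (P0.r0,P2.r0)
SC (5): 01 02 20 21 22
TSO (6): 00 01 02 20 21 22
PSO (6): 00 01 02 20 21 22
target 00 ∈ {TSO,PSO}

SC:no TSO:yes PSO:yes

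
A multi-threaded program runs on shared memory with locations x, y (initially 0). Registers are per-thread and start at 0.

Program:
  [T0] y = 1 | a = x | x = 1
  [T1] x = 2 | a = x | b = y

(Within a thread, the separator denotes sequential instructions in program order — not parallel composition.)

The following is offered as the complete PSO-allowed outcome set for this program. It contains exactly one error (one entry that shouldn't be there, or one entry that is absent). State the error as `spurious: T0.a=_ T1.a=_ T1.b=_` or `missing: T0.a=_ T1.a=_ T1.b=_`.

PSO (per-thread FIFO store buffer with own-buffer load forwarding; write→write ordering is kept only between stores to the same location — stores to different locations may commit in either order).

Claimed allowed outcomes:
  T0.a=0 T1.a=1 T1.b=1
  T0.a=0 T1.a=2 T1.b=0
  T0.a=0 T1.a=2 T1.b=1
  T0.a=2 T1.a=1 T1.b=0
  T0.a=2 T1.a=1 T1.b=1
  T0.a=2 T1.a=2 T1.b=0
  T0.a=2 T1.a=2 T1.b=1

outcome vector order: (T0.a,T1.a,T1.b)
[PSO] allowed = {<0 1 0> <0 1 1> <0 2 0> <0 2 1> <2 1 0> <2 1 1> <2 2 0> <2 2 1>}
PSO∖claimed = {<0 1 0>}

missing: T0.a=0 T1.a=1 T1.b=0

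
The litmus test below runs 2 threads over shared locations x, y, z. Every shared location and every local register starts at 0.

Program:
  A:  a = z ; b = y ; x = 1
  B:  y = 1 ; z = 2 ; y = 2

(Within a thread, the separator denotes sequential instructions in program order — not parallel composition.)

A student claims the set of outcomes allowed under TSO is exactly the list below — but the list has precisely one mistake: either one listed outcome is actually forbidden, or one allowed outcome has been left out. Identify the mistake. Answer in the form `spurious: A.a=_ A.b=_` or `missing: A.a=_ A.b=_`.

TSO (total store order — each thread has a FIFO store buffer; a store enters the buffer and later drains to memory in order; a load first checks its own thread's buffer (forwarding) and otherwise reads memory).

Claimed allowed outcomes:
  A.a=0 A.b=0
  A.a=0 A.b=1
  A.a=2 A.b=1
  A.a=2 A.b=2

outcome vector order: (A.a,A.b)
[TSO] allowed = {0/0 0/1 0/2 2/1 2/2}
TSO∖claimed = {0/2}

missing: A.a=0 A.b=2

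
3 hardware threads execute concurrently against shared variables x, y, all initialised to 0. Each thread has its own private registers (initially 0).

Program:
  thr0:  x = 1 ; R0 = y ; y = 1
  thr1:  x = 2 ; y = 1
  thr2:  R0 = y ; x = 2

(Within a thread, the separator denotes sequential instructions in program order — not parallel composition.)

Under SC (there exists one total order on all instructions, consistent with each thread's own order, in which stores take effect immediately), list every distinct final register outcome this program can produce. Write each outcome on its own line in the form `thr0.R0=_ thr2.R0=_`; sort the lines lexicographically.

thr0.R0=0 thr2.R0=0
thr0.R0=0 thr2.R0=1
thr0.R0=1 thr2.R0=0
thr0.R0=1 thr2.R0=1

outcome vector order: (thr0.R0,thr2.R0)
|SC outcomes| = 4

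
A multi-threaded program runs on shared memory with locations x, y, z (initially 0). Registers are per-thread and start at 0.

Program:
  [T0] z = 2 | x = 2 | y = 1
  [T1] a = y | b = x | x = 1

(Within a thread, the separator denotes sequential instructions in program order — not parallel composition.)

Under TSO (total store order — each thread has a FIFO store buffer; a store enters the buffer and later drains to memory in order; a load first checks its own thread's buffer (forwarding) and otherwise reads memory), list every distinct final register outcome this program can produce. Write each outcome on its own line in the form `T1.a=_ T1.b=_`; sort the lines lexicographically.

outcome vector order: (T1.a,T1.b)
|TSO outcomes| = 3

T1.a=0 T1.b=0
T1.a=0 T1.b=2
T1.a=1 T1.b=2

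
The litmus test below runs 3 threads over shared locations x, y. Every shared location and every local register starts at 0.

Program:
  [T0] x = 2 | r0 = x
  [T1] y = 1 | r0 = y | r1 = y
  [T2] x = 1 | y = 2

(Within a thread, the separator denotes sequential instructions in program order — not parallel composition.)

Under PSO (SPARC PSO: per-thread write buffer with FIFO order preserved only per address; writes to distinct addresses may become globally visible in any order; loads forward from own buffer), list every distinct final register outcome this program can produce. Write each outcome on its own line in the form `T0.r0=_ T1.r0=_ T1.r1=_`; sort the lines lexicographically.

T0.r0=1 T1.r0=1 T1.r1=1
T0.r0=1 T1.r0=1 T1.r1=2
T0.r0=1 T1.r0=2 T1.r1=2
T0.r0=2 T1.r0=1 T1.r1=1
T0.r0=2 T1.r0=1 T1.r1=2
T0.r0=2 T1.r0=2 T1.r1=2

outcome vector order: (T0.r0,T1.r0,T1.r1)
|PSO outcomes| = 6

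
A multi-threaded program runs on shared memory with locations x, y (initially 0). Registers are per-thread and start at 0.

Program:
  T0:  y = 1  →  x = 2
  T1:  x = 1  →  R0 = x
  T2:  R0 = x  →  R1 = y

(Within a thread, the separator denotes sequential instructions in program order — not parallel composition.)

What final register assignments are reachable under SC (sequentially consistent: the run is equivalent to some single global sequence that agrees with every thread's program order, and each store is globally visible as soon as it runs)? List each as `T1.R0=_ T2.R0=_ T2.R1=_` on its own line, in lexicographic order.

T1.R0=1 T2.R0=0 T2.R1=0
T1.R0=1 T2.R0=0 T2.R1=1
T1.R0=1 T2.R0=1 T2.R1=0
T1.R0=1 T2.R0=1 T2.R1=1
T1.R0=1 T2.R0=2 T2.R1=1
T1.R0=2 T2.R0=0 T2.R1=0
T1.R0=2 T2.R0=0 T2.R1=1
T1.R0=2 T2.R0=1 T2.R1=0
T1.R0=2 T2.R0=1 T2.R1=1
T1.R0=2 T2.R0=2 T2.R1=1

outcome vector order: (T1.R0,T2.R0,T2.R1)
|SC outcomes| = 10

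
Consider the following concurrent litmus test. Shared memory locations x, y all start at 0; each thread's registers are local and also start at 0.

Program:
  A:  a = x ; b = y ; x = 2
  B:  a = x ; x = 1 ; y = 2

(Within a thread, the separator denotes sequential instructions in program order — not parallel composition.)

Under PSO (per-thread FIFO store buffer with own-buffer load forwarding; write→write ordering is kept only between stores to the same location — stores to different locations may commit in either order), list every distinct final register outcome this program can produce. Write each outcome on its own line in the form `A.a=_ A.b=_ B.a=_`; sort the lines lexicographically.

outcome vector order: (A.a,A.b,B.a)
|PSO outcomes| = 5

A.a=0 A.b=0 B.a=0
A.a=0 A.b=0 B.a=2
A.a=0 A.b=2 B.a=0
A.a=1 A.b=0 B.a=0
A.a=1 A.b=2 B.a=0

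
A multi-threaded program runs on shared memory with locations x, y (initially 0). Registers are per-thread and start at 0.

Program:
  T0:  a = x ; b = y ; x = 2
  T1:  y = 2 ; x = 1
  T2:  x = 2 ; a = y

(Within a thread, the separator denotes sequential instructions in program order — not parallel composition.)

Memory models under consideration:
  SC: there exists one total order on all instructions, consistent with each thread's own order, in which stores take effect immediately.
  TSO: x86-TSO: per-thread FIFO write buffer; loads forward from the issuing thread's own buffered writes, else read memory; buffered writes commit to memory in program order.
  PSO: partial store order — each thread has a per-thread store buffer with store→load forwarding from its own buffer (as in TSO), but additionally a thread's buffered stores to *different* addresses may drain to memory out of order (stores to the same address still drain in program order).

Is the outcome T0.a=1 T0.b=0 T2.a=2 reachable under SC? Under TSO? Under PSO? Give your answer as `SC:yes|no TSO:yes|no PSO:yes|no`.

SC:no TSO:no PSO:yes

outcome vector order: (T0.a,T0.b,T2.a)
SC: 10 outcomes — {000, 002, 020, 022, 120, 122, 200, 202, 220, 222}
TSO: 10 outcomes — {000, 002, 020, 022, 120, 122, 200, 202, 220, 222}
PSO: 12 outcomes — {000, 002, 020, 022, 100, 102, 120, 122, 200, 202, 220, 222}
target 102 ∈ {PSO}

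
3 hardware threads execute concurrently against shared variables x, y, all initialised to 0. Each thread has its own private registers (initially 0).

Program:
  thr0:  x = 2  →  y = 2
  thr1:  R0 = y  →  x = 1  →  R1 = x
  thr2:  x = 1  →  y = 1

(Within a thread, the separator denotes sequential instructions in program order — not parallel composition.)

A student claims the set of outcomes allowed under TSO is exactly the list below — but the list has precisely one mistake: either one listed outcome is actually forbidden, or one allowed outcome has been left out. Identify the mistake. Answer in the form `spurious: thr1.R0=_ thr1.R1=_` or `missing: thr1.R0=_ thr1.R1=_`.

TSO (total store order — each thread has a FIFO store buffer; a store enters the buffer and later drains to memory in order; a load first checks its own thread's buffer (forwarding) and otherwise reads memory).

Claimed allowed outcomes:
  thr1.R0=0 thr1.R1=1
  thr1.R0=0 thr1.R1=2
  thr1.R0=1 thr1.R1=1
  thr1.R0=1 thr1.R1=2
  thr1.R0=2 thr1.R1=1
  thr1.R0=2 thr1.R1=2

spurious: thr1.R0=2 thr1.R1=2

outcome vector order: (thr1.R0,thr1.R1)
under TSO → 0/1 0/2 1/1 1/2 2/1
claimed∖TSO = {2/2}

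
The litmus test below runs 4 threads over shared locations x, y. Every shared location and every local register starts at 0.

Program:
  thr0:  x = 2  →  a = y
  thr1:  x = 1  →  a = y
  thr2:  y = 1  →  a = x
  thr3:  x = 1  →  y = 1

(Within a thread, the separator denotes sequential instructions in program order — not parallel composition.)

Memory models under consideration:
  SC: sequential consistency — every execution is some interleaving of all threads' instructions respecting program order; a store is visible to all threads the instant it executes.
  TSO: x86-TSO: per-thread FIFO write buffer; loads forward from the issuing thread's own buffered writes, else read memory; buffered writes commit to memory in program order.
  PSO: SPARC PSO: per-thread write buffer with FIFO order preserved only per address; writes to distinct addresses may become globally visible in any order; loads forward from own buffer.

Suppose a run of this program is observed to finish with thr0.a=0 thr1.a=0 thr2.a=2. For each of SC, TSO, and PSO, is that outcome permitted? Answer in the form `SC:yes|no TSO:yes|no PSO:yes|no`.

outcome vector order: (thr0.a,thr1.a,thr2.a)
SC (9): (0,0,1) (0,0,2) (0,1,1) (0,1,2) (1,0,1) (1,0,2) (1,1,0) (1,1,1) (1,1,2)
TSO (12): (0,0,0) (0,0,1) (0,0,2) (0,1,0) (0,1,1) (0,1,2) (1,0,0) (1,0,1) (1,0,2) (1,1,0) (1,1,1) (1,1,2)
PSO (12): (0,0,0) (0,0,1) (0,0,2) (0,1,0) (0,1,1) (0,1,2) (1,0,0) (1,0,1) (1,0,2) (1,1,0) (1,1,1) (1,1,2)
target (0,0,2) ∈ {SC,TSO,PSO}

SC:yes TSO:yes PSO:yes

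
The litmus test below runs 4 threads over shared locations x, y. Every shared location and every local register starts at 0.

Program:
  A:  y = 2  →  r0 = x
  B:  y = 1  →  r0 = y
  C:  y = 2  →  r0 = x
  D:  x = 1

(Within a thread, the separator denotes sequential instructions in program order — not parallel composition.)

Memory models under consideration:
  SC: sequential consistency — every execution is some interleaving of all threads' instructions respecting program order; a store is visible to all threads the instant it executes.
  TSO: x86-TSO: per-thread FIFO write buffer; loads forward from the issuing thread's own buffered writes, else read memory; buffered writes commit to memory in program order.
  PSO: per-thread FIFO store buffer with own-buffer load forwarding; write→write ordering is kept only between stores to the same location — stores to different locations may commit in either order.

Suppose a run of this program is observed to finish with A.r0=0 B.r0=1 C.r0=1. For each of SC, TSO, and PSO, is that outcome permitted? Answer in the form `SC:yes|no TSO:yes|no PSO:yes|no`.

SC:yes TSO:yes PSO:yes

outcome vector order: (A.r0,B.r0,C.r0)
[SC] allowed = {<0 1 0>; <0 1 1>; <0 2 0>; <0 2 1>; <1 1 0>; <1 1 1>; <1 2 0>; <1 2 1>}
[TSO] allowed = {<0 1 0>; <0 1 1>; <0 2 0>; <0 2 1>; <1 1 0>; <1 1 1>; <1 2 0>; <1 2 1>}
[PSO] allowed = {<0 1 0>; <0 1 1>; <0 2 0>; <0 2 1>; <1 1 0>; <1 1 1>; <1 2 0>; <1 2 1>}
target <0 1 1> ∈ {SC,TSO,PSO}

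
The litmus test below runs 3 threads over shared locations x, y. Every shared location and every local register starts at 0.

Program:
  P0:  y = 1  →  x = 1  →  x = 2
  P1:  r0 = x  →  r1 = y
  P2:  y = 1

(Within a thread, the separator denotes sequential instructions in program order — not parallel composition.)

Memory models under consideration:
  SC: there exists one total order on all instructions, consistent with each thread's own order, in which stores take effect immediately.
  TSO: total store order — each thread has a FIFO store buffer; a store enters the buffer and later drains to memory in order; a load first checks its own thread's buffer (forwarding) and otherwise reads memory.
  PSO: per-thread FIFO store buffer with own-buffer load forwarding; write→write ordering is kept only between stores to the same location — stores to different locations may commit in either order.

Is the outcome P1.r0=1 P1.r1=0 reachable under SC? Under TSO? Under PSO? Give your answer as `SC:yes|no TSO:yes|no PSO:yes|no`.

SC:no TSO:no PSO:yes

outcome vector order: (P1.r0,P1.r1)
SC (4): 0/0; 0/1; 1/1; 2/1
TSO (4): 0/0; 0/1; 1/1; 2/1
PSO (6): 0/0; 0/1; 1/0; 1/1; 2/0; 2/1
target 1/0 ∈ {PSO}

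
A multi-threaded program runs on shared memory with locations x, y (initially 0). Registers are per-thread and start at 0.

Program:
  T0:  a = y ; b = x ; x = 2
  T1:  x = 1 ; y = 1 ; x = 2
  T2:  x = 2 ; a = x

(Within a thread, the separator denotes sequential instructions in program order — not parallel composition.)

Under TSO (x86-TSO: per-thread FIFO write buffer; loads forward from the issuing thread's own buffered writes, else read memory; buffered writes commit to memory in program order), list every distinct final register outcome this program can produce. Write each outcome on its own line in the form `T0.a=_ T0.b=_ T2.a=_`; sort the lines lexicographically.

T0.a=0 T0.b=0 T2.a=1
T0.a=0 T0.b=0 T2.a=2
T0.a=0 T0.b=1 T2.a=1
T0.a=0 T0.b=1 T2.a=2
T0.a=0 T0.b=2 T2.a=1
T0.a=0 T0.b=2 T2.a=2
T0.a=1 T0.b=1 T2.a=1
T0.a=1 T0.b=1 T2.a=2
T0.a=1 T0.b=2 T2.a=1
T0.a=1 T0.b=2 T2.a=2

outcome vector order: (T0.a,T0.b,T2.a)
|TSO outcomes| = 10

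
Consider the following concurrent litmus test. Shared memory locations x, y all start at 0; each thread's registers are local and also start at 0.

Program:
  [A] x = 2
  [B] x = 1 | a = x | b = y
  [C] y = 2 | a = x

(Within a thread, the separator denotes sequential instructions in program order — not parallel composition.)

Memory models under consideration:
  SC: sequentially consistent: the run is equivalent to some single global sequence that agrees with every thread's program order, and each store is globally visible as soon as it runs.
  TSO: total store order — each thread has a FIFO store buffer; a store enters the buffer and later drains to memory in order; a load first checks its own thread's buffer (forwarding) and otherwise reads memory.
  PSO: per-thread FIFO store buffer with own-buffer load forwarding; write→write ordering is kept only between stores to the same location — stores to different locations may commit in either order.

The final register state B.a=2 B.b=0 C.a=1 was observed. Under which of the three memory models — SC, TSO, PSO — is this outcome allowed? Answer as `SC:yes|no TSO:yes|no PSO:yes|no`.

SC:no TSO:yes PSO:yes

outcome vector order: (B.a,B.b,C.a)
SC (9): <1 0 1>, <1 0 2>, <1 2 0>, <1 2 1>, <1 2 2>, <2 0 2>, <2 2 0>, <2 2 1>, <2 2 2>
TSO (12): <1 0 0>, <1 0 1>, <1 0 2>, <1 2 0>, <1 2 1>, <1 2 2>, <2 0 0>, <2 0 1>, <2 0 2>, <2 2 0>, <2 2 1>, <2 2 2>
PSO (12): <1 0 0>, <1 0 1>, <1 0 2>, <1 2 0>, <1 2 1>, <1 2 2>, <2 0 0>, <2 0 1>, <2 0 2>, <2 2 0>, <2 2 1>, <2 2 2>
target <2 0 1> ∈ {TSO,PSO}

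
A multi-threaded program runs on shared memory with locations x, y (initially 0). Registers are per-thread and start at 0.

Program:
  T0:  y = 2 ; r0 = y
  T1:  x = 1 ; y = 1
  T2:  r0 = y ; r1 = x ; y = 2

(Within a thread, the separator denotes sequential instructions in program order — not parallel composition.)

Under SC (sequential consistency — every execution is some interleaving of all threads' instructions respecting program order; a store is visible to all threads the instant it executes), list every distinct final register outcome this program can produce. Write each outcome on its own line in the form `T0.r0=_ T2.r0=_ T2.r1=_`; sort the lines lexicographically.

T0.r0=1 T2.r0=0 T2.r1=0
T0.r0=1 T2.r0=0 T2.r1=1
T0.r0=1 T2.r0=1 T2.r1=1
T0.r0=1 T2.r0=2 T2.r1=0
T0.r0=1 T2.r0=2 T2.r1=1
T0.r0=2 T2.r0=0 T2.r1=0
T0.r0=2 T2.r0=0 T2.r1=1
T0.r0=2 T2.r0=1 T2.r1=1
T0.r0=2 T2.r0=2 T2.r1=0
T0.r0=2 T2.r0=2 T2.r1=1

outcome vector order: (T0.r0,T2.r0,T2.r1)
|SC outcomes| = 10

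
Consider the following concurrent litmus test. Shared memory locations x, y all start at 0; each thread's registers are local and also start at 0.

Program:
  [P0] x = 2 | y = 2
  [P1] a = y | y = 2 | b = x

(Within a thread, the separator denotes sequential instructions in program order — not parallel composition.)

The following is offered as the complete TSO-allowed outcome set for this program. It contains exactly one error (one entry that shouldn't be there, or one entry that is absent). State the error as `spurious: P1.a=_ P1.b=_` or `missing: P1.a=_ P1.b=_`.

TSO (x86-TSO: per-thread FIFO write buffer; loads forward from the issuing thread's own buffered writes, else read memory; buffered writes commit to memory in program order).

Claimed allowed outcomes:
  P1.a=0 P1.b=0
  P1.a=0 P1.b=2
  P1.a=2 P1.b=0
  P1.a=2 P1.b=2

outcome vector order: (P1.a,P1.b)
under TSO → 00, 02, 22
claimed∖TSO = {20}

spurious: P1.a=2 P1.b=0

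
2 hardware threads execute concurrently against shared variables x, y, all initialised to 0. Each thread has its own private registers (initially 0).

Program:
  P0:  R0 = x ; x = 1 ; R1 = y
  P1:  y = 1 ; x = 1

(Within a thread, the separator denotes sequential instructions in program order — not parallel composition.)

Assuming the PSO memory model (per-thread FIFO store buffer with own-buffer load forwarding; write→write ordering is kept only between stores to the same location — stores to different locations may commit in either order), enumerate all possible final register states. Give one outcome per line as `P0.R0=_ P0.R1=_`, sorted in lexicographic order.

P0.R0=0 P0.R1=0
P0.R0=0 P0.R1=1
P0.R0=1 P0.R1=0
P0.R0=1 P0.R1=1

outcome vector order: (P0.R0,P0.R1)
|PSO outcomes| = 4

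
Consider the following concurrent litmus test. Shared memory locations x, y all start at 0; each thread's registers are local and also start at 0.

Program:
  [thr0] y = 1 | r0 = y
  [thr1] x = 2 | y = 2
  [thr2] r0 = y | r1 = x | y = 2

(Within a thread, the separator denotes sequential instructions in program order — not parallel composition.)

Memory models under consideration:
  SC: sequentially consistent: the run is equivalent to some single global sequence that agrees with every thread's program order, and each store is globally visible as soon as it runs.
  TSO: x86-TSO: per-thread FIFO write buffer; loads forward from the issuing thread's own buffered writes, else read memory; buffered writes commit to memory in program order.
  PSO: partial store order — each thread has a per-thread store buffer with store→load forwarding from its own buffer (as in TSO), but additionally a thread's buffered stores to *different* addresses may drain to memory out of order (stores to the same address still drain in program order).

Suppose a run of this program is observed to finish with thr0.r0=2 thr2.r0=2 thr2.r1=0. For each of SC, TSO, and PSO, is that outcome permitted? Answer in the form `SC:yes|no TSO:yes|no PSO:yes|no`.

outcome vector order: (thr0.r0,thr2.r0,thr2.r1)
SC (10): <1 0 0>, <1 0 2>, <1 1 0>, <1 1 2>, <1 2 2>, <2 0 0>, <2 0 2>, <2 1 0>, <2 1 2>, <2 2 2>
TSO (10): <1 0 0>, <1 0 2>, <1 1 0>, <1 1 2>, <1 2 2>, <2 0 0>, <2 0 2>, <2 1 0>, <2 1 2>, <2 2 2>
PSO (12): <1 0 0>, <1 0 2>, <1 1 0>, <1 1 2>, <1 2 0>, <1 2 2>, <2 0 0>, <2 0 2>, <2 1 0>, <2 1 2>, <2 2 0>, <2 2 2>
target <2 2 0> ∈ {PSO}

SC:no TSO:no PSO:yes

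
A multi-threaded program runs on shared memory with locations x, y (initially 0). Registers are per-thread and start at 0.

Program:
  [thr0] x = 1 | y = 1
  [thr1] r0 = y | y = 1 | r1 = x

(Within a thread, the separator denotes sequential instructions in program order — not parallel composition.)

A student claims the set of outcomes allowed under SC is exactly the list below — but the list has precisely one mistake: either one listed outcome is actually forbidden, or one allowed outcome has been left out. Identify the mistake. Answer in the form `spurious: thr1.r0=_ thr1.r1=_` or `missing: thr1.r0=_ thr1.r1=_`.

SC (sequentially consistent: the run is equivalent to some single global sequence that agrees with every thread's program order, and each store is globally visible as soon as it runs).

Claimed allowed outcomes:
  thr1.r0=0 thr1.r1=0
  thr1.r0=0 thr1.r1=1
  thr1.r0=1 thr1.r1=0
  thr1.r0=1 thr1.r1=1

spurious: thr1.r0=1 thr1.r1=0

outcome vector order: (thr1.r0,thr1.r1)
[SC] allowed = {(0,0) (0,1) (1,1)}
claimed∖SC = {(1,0)}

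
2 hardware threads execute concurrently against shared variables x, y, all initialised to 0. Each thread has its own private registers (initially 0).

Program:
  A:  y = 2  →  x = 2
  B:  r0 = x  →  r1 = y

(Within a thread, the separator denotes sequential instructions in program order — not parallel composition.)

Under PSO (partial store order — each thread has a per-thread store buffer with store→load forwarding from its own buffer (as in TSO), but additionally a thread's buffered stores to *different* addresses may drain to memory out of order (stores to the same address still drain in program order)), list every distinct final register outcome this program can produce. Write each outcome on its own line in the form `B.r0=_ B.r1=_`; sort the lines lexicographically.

B.r0=0 B.r1=0
B.r0=0 B.r1=2
B.r0=2 B.r1=0
B.r0=2 B.r1=2

outcome vector order: (B.r0,B.r1)
|PSO outcomes| = 4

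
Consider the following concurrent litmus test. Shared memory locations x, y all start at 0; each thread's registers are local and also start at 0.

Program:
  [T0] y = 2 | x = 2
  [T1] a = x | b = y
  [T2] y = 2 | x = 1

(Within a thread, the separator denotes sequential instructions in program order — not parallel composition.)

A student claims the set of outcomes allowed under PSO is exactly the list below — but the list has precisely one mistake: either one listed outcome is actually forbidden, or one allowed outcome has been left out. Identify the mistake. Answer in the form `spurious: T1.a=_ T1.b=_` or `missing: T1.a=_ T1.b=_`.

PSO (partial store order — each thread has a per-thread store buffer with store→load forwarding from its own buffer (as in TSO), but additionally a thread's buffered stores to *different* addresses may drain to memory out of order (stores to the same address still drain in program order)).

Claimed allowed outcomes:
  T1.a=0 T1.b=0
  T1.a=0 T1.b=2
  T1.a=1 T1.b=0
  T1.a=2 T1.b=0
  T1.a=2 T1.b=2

outcome vector order: (T1.a,T1.b)
[PSO] allowed = {00; 02; 10; 12; 20; 22}
PSO∖claimed = {12}

missing: T1.a=1 T1.b=2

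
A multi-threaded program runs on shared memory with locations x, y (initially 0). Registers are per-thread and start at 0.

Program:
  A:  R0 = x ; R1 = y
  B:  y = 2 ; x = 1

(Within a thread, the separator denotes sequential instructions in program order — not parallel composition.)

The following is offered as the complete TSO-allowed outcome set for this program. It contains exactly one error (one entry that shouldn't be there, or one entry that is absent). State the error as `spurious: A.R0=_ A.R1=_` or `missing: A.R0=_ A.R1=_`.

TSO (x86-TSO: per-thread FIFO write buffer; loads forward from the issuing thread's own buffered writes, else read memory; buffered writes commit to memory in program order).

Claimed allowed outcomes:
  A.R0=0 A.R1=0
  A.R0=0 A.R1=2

outcome vector order: (A.R0,A.R1)
TSO: 3 outcomes — {<0 0> <0 2> <1 2>}
TSO∖claimed = {<1 2>}

missing: A.R0=1 A.R1=2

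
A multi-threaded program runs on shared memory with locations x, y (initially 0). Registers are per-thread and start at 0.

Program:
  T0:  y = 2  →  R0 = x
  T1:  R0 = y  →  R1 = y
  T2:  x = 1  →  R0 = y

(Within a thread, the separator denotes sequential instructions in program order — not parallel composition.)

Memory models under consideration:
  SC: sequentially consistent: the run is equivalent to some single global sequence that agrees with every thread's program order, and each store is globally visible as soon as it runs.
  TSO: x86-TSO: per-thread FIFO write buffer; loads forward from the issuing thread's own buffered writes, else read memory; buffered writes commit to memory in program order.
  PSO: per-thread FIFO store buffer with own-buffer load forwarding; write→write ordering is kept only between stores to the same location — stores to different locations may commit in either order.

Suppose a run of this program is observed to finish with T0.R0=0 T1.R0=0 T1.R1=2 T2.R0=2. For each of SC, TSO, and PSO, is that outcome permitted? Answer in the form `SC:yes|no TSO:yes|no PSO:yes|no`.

outcome vector order: (T0.R0,T1.R0,T1.R1,T2.R0)
SC: 9 outcomes — {0/0/0/2; 0/0/2/2; 0/2/2/2; 1/0/0/0; 1/0/0/2; 1/0/2/0; 1/0/2/2; 1/2/2/0; 1/2/2/2}
TSO: 12 outcomes — {0/0/0/0; 0/0/0/2; 0/0/2/0; 0/0/2/2; 0/2/2/0; 0/2/2/2; 1/0/0/0; 1/0/0/2; 1/0/2/0; 1/0/2/2; 1/2/2/0; 1/2/2/2}
PSO: 12 outcomes — {0/0/0/0; 0/0/0/2; 0/0/2/0; 0/0/2/2; 0/2/2/0; 0/2/2/2; 1/0/0/0; 1/0/0/2; 1/0/2/0; 1/0/2/2; 1/2/2/0; 1/2/2/2}
target 0/0/2/2 ∈ {SC,TSO,PSO}

SC:yes TSO:yes PSO:yes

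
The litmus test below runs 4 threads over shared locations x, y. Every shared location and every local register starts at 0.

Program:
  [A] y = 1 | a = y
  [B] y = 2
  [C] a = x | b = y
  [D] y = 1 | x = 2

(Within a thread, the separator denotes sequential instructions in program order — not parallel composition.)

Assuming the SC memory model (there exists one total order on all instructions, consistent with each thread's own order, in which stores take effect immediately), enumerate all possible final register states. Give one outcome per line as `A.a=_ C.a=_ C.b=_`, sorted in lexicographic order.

A.a=1 C.a=0 C.b=0
A.a=1 C.a=0 C.b=1
A.a=1 C.a=0 C.b=2
A.a=1 C.a=2 C.b=1
A.a=1 C.a=2 C.b=2
A.a=2 C.a=0 C.b=0
A.a=2 C.a=0 C.b=1
A.a=2 C.a=0 C.b=2
A.a=2 C.a=2 C.b=1
A.a=2 C.a=2 C.b=2

outcome vector order: (A.a,C.a,C.b)
|SC outcomes| = 10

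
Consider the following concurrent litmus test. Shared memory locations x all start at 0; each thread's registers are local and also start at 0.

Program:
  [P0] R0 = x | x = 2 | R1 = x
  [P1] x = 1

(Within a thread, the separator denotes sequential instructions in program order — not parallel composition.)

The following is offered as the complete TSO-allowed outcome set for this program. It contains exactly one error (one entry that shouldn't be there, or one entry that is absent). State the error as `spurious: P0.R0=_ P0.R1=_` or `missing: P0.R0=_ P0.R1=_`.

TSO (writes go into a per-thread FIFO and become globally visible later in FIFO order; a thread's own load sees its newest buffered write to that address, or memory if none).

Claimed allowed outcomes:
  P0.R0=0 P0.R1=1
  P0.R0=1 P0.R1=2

outcome vector order: (P0.R0,P0.R1)
under TSO → <0 1>; <0 2>; <1 2>
TSO∖claimed = {<0 2>}

missing: P0.R0=0 P0.R1=2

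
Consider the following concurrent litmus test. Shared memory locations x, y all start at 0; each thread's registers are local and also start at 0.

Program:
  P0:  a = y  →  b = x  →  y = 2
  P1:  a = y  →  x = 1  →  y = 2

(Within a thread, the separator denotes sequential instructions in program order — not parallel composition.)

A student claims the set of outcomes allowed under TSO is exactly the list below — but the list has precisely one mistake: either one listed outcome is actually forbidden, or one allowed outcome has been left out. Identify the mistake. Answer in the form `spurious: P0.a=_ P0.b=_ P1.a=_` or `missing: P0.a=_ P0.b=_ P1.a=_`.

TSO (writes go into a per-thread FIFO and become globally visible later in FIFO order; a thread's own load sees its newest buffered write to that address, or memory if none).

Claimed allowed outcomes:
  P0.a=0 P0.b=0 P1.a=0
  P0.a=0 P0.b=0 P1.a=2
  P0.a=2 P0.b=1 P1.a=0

outcome vector order: (P0.a,P0.b,P1.a)
TSO (4): 000 002 010 210
TSO∖claimed = {010}

missing: P0.a=0 P0.b=1 P1.a=0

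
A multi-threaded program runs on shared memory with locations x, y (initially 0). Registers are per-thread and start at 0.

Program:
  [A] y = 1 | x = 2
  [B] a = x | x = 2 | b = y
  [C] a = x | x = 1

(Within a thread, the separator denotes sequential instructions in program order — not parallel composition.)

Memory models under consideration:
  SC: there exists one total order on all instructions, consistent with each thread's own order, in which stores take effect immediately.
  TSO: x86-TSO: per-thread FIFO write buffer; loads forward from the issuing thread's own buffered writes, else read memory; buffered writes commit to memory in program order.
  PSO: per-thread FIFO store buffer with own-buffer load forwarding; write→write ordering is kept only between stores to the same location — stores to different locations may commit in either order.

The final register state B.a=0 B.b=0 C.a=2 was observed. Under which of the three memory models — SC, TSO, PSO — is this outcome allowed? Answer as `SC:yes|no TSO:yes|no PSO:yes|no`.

outcome vector order: (B.a,B.b,C.a)
[SC] allowed = {(0,0,0); (0,0,2); (0,1,0); (0,1,2); (1,0,0); (1,1,0); (1,1,2); (2,1,0); (2,1,2)}
[TSO] allowed = {(0,0,0); (0,0,2); (0,1,0); (0,1,2); (1,0,0); (1,1,0); (1,1,2); (2,1,0); (2,1,2)}
[PSO] allowed = {(0,0,0); (0,0,2); (0,1,0); (0,1,2); (1,0,0); (1,0,2); (1,1,0); (1,1,2); (2,0,0); (2,0,2); (2,1,0); (2,1,2)}
target (0,0,2) ∈ {SC,TSO,PSO}

SC:yes TSO:yes PSO:yes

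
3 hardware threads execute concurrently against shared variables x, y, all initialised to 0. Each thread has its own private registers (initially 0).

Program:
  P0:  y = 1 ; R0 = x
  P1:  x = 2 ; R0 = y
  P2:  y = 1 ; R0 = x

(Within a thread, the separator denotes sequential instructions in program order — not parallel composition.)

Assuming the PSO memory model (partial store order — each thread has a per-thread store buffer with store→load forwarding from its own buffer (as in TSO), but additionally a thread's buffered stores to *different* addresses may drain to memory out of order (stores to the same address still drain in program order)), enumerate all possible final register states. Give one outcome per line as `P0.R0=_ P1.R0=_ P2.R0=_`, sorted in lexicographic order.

outcome vector order: (P0.R0,P1.R0,P2.R0)
|PSO outcomes| = 8

P0.R0=0 P1.R0=0 P2.R0=0
P0.R0=0 P1.R0=0 P2.R0=2
P0.R0=0 P1.R0=1 P2.R0=0
P0.R0=0 P1.R0=1 P2.R0=2
P0.R0=2 P1.R0=0 P2.R0=0
P0.R0=2 P1.R0=0 P2.R0=2
P0.R0=2 P1.R0=1 P2.R0=0
P0.R0=2 P1.R0=1 P2.R0=2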